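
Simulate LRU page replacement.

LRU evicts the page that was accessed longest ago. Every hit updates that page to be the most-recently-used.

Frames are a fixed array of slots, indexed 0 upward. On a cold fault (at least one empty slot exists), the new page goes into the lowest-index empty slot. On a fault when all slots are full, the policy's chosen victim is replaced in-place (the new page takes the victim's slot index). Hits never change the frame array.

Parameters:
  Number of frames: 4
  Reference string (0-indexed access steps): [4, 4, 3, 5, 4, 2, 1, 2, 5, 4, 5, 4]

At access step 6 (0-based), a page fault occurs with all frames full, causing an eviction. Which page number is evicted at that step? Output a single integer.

Step 0: ref 4 -> FAULT, frames=[4,-,-,-]
Step 1: ref 4 -> HIT, frames=[4,-,-,-]
Step 2: ref 3 -> FAULT, frames=[4,3,-,-]
Step 3: ref 5 -> FAULT, frames=[4,3,5,-]
Step 4: ref 4 -> HIT, frames=[4,3,5,-]
Step 5: ref 2 -> FAULT, frames=[4,3,5,2]
Step 6: ref 1 -> FAULT, evict 3, frames=[4,1,5,2]
At step 6: evicted page 3

Answer: 3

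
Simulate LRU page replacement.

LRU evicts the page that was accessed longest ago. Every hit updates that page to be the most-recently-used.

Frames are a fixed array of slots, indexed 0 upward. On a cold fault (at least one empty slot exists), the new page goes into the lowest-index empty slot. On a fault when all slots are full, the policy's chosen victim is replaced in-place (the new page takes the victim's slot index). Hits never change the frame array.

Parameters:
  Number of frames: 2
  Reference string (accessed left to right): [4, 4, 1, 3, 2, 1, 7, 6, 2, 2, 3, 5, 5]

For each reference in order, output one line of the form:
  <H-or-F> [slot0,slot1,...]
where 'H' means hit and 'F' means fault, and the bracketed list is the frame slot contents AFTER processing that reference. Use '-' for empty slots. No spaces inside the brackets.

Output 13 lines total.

F [4,-]
H [4,-]
F [4,1]
F [3,1]
F [3,2]
F [1,2]
F [1,7]
F [6,7]
F [6,2]
H [6,2]
F [3,2]
F [3,5]
H [3,5]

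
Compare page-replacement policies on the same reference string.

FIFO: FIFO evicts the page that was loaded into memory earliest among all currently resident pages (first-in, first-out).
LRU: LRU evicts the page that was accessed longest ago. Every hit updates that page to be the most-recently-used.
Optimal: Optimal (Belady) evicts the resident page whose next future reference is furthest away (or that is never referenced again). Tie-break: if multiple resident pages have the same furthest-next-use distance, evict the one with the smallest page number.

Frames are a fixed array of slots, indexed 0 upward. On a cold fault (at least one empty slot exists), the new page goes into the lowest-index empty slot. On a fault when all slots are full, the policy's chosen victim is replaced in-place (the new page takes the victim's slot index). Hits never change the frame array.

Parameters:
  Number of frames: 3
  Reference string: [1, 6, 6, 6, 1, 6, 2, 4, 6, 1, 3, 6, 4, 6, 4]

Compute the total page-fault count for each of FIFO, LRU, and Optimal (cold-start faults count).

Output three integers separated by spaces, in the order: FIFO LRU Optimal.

Answer: 8 7 5

Derivation:
--- FIFO ---
  step 0: ref 1 -> FAULT, frames=[1,-,-] (faults so far: 1)
  step 1: ref 6 -> FAULT, frames=[1,6,-] (faults so far: 2)
  step 2: ref 6 -> HIT, frames=[1,6,-] (faults so far: 2)
  step 3: ref 6 -> HIT, frames=[1,6,-] (faults so far: 2)
  step 4: ref 1 -> HIT, frames=[1,6,-] (faults so far: 2)
  step 5: ref 6 -> HIT, frames=[1,6,-] (faults so far: 2)
  step 6: ref 2 -> FAULT, frames=[1,6,2] (faults so far: 3)
  step 7: ref 4 -> FAULT, evict 1, frames=[4,6,2] (faults so far: 4)
  step 8: ref 6 -> HIT, frames=[4,6,2] (faults so far: 4)
  step 9: ref 1 -> FAULT, evict 6, frames=[4,1,2] (faults so far: 5)
  step 10: ref 3 -> FAULT, evict 2, frames=[4,1,3] (faults so far: 6)
  step 11: ref 6 -> FAULT, evict 4, frames=[6,1,3] (faults so far: 7)
  step 12: ref 4 -> FAULT, evict 1, frames=[6,4,3] (faults so far: 8)
  step 13: ref 6 -> HIT, frames=[6,4,3] (faults so far: 8)
  step 14: ref 4 -> HIT, frames=[6,4,3] (faults so far: 8)
  FIFO total faults: 8
--- LRU ---
  step 0: ref 1 -> FAULT, frames=[1,-,-] (faults so far: 1)
  step 1: ref 6 -> FAULT, frames=[1,6,-] (faults so far: 2)
  step 2: ref 6 -> HIT, frames=[1,6,-] (faults so far: 2)
  step 3: ref 6 -> HIT, frames=[1,6,-] (faults so far: 2)
  step 4: ref 1 -> HIT, frames=[1,6,-] (faults so far: 2)
  step 5: ref 6 -> HIT, frames=[1,6,-] (faults so far: 2)
  step 6: ref 2 -> FAULT, frames=[1,6,2] (faults so far: 3)
  step 7: ref 4 -> FAULT, evict 1, frames=[4,6,2] (faults so far: 4)
  step 8: ref 6 -> HIT, frames=[4,6,2] (faults so far: 4)
  step 9: ref 1 -> FAULT, evict 2, frames=[4,6,1] (faults so far: 5)
  step 10: ref 3 -> FAULT, evict 4, frames=[3,6,1] (faults so far: 6)
  step 11: ref 6 -> HIT, frames=[3,6,1] (faults so far: 6)
  step 12: ref 4 -> FAULT, evict 1, frames=[3,6,4] (faults so far: 7)
  step 13: ref 6 -> HIT, frames=[3,6,4] (faults so far: 7)
  step 14: ref 4 -> HIT, frames=[3,6,4] (faults so far: 7)
  LRU total faults: 7
--- Optimal ---
  step 0: ref 1 -> FAULT, frames=[1,-,-] (faults so far: 1)
  step 1: ref 6 -> FAULT, frames=[1,6,-] (faults so far: 2)
  step 2: ref 6 -> HIT, frames=[1,6,-] (faults so far: 2)
  step 3: ref 6 -> HIT, frames=[1,6,-] (faults so far: 2)
  step 4: ref 1 -> HIT, frames=[1,6,-] (faults so far: 2)
  step 5: ref 6 -> HIT, frames=[1,6,-] (faults so far: 2)
  step 6: ref 2 -> FAULT, frames=[1,6,2] (faults so far: 3)
  step 7: ref 4 -> FAULT, evict 2, frames=[1,6,4] (faults so far: 4)
  step 8: ref 6 -> HIT, frames=[1,6,4] (faults so far: 4)
  step 9: ref 1 -> HIT, frames=[1,6,4] (faults so far: 4)
  step 10: ref 3 -> FAULT, evict 1, frames=[3,6,4] (faults so far: 5)
  step 11: ref 6 -> HIT, frames=[3,6,4] (faults so far: 5)
  step 12: ref 4 -> HIT, frames=[3,6,4] (faults so far: 5)
  step 13: ref 6 -> HIT, frames=[3,6,4] (faults so far: 5)
  step 14: ref 4 -> HIT, frames=[3,6,4] (faults so far: 5)
  Optimal total faults: 5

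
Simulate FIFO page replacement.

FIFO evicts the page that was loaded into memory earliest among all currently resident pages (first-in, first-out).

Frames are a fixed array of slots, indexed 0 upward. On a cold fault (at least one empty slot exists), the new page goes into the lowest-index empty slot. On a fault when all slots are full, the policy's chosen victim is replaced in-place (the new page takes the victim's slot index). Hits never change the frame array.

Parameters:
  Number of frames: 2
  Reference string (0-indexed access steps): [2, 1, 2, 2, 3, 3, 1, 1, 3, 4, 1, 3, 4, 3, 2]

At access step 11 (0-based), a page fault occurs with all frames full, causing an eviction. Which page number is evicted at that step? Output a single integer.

Step 0: ref 2 -> FAULT, frames=[2,-]
Step 1: ref 1 -> FAULT, frames=[2,1]
Step 2: ref 2 -> HIT, frames=[2,1]
Step 3: ref 2 -> HIT, frames=[2,1]
Step 4: ref 3 -> FAULT, evict 2, frames=[3,1]
Step 5: ref 3 -> HIT, frames=[3,1]
Step 6: ref 1 -> HIT, frames=[3,1]
Step 7: ref 1 -> HIT, frames=[3,1]
Step 8: ref 3 -> HIT, frames=[3,1]
Step 9: ref 4 -> FAULT, evict 1, frames=[3,4]
Step 10: ref 1 -> FAULT, evict 3, frames=[1,4]
Step 11: ref 3 -> FAULT, evict 4, frames=[1,3]
At step 11: evicted page 4

Answer: 4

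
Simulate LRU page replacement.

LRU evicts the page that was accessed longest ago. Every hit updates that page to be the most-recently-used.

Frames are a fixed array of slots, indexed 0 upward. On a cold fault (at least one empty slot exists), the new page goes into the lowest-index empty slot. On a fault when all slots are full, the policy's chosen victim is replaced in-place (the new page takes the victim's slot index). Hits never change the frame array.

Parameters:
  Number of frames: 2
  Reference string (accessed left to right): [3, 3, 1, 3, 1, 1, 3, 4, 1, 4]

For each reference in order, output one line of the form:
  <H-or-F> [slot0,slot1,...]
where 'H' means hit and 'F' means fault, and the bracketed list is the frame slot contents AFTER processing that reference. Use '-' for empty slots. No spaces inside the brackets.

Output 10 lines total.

F [3,-]
H [3,-]
F [3,1]
H [3,1]
H [3,1]
H [3,1]
H [3,1]
F [3,4]
F [1,4]
H [1,4]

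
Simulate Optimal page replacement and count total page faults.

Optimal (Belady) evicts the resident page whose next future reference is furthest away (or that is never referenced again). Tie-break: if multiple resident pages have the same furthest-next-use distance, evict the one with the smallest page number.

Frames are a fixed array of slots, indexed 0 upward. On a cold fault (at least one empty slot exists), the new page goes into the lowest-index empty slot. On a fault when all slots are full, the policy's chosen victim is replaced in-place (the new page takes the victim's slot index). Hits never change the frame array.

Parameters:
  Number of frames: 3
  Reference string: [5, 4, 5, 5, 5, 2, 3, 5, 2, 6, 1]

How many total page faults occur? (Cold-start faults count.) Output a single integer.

Answer: 6

Derivation:
Step 0: ref 5 → FAULT, frames=[5,-,-]
Step 1: ref 4 → FAULT, frames=[5,4,-]
Step 2: ref 5 → HIT, frames=[5,4,-]
Step 3: ref 5 → HIT, frames=[5,4,-]
Step 4: ref 5 → HIT, frames=[5,4,-]
Step 5: ref 2 → FAULT, frames=[5,4,2]
Step 6: ref 3 → FAULT (evict 4), frames=[5,3,2]
Step 7: ref 5 → HIT, frames=[5,3,2]
Step 8: ref 2 → HIT, frames=[5,3,2]
Step 9: ref 6 → FAULT (evict 2), frames=[5,3,6]
Step 10: ref 1 → FAULT (evict 3), frames=[5,1,6]
Total faults: 6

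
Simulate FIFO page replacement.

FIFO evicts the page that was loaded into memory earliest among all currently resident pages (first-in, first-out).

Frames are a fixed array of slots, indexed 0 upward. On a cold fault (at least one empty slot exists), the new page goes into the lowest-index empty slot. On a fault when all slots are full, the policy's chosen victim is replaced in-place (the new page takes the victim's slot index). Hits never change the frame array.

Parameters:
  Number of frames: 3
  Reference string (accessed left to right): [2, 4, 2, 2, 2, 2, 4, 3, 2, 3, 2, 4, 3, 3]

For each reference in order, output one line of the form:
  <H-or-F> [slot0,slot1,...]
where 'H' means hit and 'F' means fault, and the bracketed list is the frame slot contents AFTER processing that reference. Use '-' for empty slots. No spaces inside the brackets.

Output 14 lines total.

F [2,-,-]
F [2,4,-]
H [2,4,-]
H [2,4,-]
H [2,4,-]
H [2,4,-]
H [2,4,-]
F [2,4,3]
H [2,4,3]
H [2,4,3]
H [2,4,3]
H [2,4,3]
H [2,4,3]
H [2,4,3]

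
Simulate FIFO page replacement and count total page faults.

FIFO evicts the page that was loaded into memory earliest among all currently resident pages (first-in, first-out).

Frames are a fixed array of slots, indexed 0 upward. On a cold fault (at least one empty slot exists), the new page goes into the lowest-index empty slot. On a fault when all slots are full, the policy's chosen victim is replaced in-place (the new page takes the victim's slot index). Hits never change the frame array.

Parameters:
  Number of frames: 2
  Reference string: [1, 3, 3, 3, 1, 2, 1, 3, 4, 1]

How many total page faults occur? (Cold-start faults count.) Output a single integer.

Step 0: ref 1 → FAULT, frames=[1,-]
Step 1: ref 3 → FAULT, frames=[1,3]
Step 2: ref 3 → HIT, frames=[1,3]
Step 3: ref 3 → HIT, frames=[1,3]
Step 4: ref 1 → HIT, frames=[1,3]
Step 5: ref 2 → FAULT (evict 1), frames=[2,3]
Step 6: ref 1 → FAULT (evict 3), frames=[2,1]
Step 7: ref 3 → FAULT (evict 2), frames=[3,1]
Step 8: ref 4 → FAULT (evict 1), frames=[3,4]
Step 9: ref 1 → FAULT (evict 3), frames=[1,4]
Total faults: 7

Answer: 7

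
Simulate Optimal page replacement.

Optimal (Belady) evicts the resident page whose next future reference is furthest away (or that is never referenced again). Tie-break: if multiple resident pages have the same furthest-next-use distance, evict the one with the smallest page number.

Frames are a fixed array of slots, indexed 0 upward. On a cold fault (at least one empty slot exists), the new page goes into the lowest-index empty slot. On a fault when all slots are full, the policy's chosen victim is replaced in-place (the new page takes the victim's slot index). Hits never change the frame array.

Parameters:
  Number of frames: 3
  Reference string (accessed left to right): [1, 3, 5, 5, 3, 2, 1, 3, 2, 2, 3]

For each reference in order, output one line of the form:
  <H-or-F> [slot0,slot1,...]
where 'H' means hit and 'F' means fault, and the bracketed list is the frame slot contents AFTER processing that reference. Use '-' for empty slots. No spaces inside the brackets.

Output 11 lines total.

F [1,-,-]
F [1,3,-]
F [1,3,5]
H [1,3,5]
H [1,3,5]
F [1,3,2]
H [1,3,2]
H [1,3,2]
H [1,3,2]
H [1,3,2]
H [1,3,2]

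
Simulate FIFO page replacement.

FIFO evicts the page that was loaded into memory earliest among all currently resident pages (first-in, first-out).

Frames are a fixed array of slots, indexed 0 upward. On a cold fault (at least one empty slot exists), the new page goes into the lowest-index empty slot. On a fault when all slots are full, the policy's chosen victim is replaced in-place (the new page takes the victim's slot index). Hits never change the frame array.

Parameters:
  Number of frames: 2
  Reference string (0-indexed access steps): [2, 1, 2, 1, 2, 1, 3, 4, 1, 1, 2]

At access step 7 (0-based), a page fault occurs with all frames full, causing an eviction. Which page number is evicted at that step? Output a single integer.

Answer: 1

Derivation:
Step 0: ref 2 -> FAULT, frames=[2,-]
Step 1: ref 1 -> FAULT, frames=[2,1]
Step 2: ref 2 -> HIT, frames=[2,1]
Step 3: ref 1 -> HIT, frames=[2,1]
Step 4: ref 2 -> HIT, frames=[2,1]
Step 5: ref 1 -> HIT, frames=[2,1]
Step 6: ref 3 -> FAULT, evict 2, frames=[3,1]
Step 7: ref 4 -> FAULT, evict 1, frames=[3,4]
At step 7: evicted page 1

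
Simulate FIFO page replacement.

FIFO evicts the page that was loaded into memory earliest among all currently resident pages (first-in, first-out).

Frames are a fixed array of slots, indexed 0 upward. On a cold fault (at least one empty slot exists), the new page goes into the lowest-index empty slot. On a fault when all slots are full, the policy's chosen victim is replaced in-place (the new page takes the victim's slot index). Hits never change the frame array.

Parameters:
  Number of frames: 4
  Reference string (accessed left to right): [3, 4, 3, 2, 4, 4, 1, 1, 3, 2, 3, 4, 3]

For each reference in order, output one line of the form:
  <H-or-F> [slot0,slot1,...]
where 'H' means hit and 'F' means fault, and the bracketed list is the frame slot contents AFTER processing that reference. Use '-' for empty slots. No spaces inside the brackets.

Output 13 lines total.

F [3,-,-,-]
F [3,4,-,-]
H [3,4,-,-]
F [3,4,2,-]
H [3,4,2,-]
H [3,4,2,-]
F [3,4,2,1]
H [3,4,2,1]
H [3,4,2,1]
H [3,4,2,1]
H [3,4,2,1]
H [3,4,2,1]
H [3,4,2,1]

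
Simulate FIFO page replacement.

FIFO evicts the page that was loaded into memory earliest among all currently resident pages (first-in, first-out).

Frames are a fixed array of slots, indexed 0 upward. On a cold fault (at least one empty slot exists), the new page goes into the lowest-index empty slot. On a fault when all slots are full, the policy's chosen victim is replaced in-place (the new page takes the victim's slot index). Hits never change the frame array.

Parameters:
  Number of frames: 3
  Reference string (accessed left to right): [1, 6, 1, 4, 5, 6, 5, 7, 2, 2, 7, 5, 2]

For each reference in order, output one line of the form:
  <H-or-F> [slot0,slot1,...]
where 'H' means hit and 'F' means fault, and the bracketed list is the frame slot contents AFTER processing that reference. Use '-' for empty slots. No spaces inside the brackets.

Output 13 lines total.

F [1,-,-]
F [1,6,-]
H [1,6,-]
F [1,6,4]
F [5,6,4]
H [5,6,4]
H [5,6,4]
F [5,7,4]
F [5,7,2]
H [5,7,2]
H [5,7,2]
H [5,7,2]
H [5,7,2]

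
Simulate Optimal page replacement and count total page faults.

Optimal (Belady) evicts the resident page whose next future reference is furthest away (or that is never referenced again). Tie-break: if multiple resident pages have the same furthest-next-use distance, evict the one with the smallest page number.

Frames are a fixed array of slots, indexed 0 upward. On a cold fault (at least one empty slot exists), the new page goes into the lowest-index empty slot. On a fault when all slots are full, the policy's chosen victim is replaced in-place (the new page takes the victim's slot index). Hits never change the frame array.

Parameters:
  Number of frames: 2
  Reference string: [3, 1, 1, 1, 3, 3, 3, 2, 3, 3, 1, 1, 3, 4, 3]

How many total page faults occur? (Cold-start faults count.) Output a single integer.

Answer: 5

Derivation:
Step 0: ref 3 → FAULT, frames=[3,-]
Step 1: ref 1 → FAULT, frames=[3,1]
Step 2: ref 1 → HIT, frames=[3,1]
Step 3: ref 1 → HIT, frames=[3,1]
Step 4: ref 3 → HIT, frames=[3,1]
Step 5: ref 3 → HIT, frames=[3,1]
Step 6: ref 3 → HIT, frames=[3,1]
Step 7: ref 2 → FAULT (evict 1), frames=[3,2]
Step 8: ref 3 → HIT, frames=[3,2]
Step 9: ref 3 → HIT, frames=[3,2]
Step 10: ref 1 → FAULT (evict 2), frames=[3,1]
Step 11: ref 1 → HIT, frames=[3,1]
Step 12: ref 3 → HIT, frames=[3,1]
Step 13: ref 4 → FAULT (evict 1), frames=[3,4]
Step 14: ref 3 → HIT, frames=[3,4]
Total faults: 5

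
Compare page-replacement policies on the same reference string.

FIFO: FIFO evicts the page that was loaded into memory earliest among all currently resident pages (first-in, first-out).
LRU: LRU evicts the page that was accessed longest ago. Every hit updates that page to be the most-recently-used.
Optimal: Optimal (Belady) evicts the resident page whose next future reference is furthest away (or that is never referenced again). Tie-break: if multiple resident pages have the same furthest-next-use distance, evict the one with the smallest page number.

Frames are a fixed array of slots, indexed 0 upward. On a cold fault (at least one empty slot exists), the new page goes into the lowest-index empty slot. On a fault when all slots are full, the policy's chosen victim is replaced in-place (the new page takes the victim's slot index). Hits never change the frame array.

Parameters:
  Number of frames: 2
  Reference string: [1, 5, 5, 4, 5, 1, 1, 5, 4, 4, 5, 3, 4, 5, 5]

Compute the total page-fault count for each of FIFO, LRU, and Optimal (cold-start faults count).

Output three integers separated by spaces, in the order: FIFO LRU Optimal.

--- FIFO ---
  step 0: ref 1 -> FAULT, frames=[1,-] (faults so far: 1)
  step 1: ref 5 -> FAULT, frames=[1,5] (faults so far: 2)
  step 2: ref 5 -> HIT, frames=[1,5] (faults so far: 2)
  step 3: ref 4 -> FAULT, evict 1, frames=[4,5] (faults so far: 3)
  step 4: ref 5 -> HIT, frames=[4,5] (faults so far: 3)
  step 5: ref 1 -> FAULT, evict 5, frames=[4,1] (faults so far: 4)
  step 6: ref 1 -> HIT, frames=[4,1] (faults so far: 4)
  step 7: ref 5 -> FAULT, evict 4, frames=[5,1] (faults so far: 5)
  step 8: ref 4 -> FAULT, evict 1, frames=[5,4] (faults so far: 6)
  step 9: ref 4 -> HIT, frames=[5,4] (faults so far: 6)
  step 10: ref 5 -> HIT, frames=[5,4] (faults so far: 6)
  step 11: ref 3 -> FAULT, evict 5, frames=[3,4] (faults so far: 7)
  step 12: ref 4 -> HIT, frames=[3,4] (faults so far: 7)
  step 13: ref 5 -> FAULT, evict 4, frames=[3,5] (faults so far: 8)
  step 14: ref 5 -> HIT, frames=[3,5] (faults so far: 8)
  FIFO total faults: 8
--- LRU ---
  step 0: ref 1 -> FAULT, frames=[1,-] (faults so far: 1)
  step 1: ref 5 -> FAULT, frames=[1,5] (faults so far: 2)
  step 2: ref 5 -> HIT, frames=[1,5] (faults so far: 2)
  step 3: ref 4 -> FAULT, evict 1, frames=[4,5] (faults so far: 3)
  step 4: ref 5 -> HIT, frames=[4,5] (faults so far: 3)
  step 5: ref 1 -> FAULT, evict 4, frames=[1,5] (faults so far: 4)
  step 6: ref 1 -> HIT, frames=[1,5] (faults so far: 4)
  step 7: ref 5 -> HIT, frames=[1,5] (faults so far: 4)
  step 8: ref 4 -> FAULT, evict 1, frames=[4,5] (faults so far: 5)
  step 9: ref 4 -> HIT, frames=[4,5] (faults so far: 5)
  step 10: ref 5 -> HIT, frames=[4,5] (faults so far: 5)
  step 11: ref 3 -> FAULT, evict 4, frames=[3,5] (faults so far: 6)
  step 12: ref 4 -> FAULT, evict 5, frames=[3,4] (faults so far: 7)
  step 13: ref 5 -> FAULT, evict 3, frames=[5,4] (faults so far: 8)
  step 14: ref 5 -> HIT, frames=[5,4] (faults so far: 8)
  LRU total faults: 8
--- Optimal ---
  step 0: ref 1 -> FAULT, frames=[1,-] (faults so far: 1)
  step 1: ref 5 -> FAULT, frames=[1,5] (faults so far: 2)
  step 2: ref 5 -> HIT, frames=[1,5] (faults so far: 2)
  step 3: ref 4 -> FAULT, evict 1, frames=[4,5] (faults so far: 3)
  step 4: ref 5 -> HIT, frames=[4,5] (faults so far: 3)
  step 5: ref 1 -> FAULT, evict 4, frames=[1,5] (faults so far: 4)
  step 6: ref 1 -> HIT, frames=[1,5] (faults so far: 4)
  step 7: ref 5 -> HIT, frames=[1,5] (faults so far: 4)
  step 8: ref 4 -> FAULT, evict 1, frames=[4,5] (faults so far: 5)
  step 9: ref 4 -> HIT, frames=[4,5] (faults so far: 5)
  step 10: ref 5 -> HIT, frames=[4,5] (faults so far: 5)
  step 11: ref 3 -> FAULT, evict 5, frames=[4,3] (faults so far: 6)
  step 12: ref 4 -> HIT, frames=[4,3] (faults so far: 6)
  step 13: ref 5 -> FAULT, evict 3, frames=[4,5] (faults so far: 7)
  step 14: ref 5 -> HIT, frames=[4,5] (faults so far: 7)
  Optimal total faults: 7

Answer: 8 8 7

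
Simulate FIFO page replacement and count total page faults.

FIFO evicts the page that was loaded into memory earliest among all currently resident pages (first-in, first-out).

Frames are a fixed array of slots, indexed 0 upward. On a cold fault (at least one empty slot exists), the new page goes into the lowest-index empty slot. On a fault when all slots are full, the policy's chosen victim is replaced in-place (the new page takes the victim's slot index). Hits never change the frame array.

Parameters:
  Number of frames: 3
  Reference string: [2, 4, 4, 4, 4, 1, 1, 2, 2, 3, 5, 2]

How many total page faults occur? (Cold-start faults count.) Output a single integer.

Answer: 6

Derivation:
Step 0: ref 2 → FAULT, frames=[2,-,-]
Step 1: ref 4 → FAULT, frames=[2,4,-]
Step 2: ref 4 → HIT, frames=[2,4,-]
Step 3: ref 4 → HIT, frames=[2,4,-]
Step 4: ref 4 → HIT, frames=[2,4,-]
Step 5: ref 1 → FAULT, frames=[2,4,1]
Step 6: ref 1 → HIT, frames=[2,4,1]
Step 7: ref 2 → HIT, frames=[2,4,1]
Step 8: ref 2 → HIT, frames=[2,4,1]
Step 9: ref 3 → FAULT (evict 2), frames=[3,4,1]
Step 10: ref 5 → FAULT (evict 4), frames=[3,5,1]
Step 11: ref 2 → FAULT (evict 1), frames=[3,5,2]
Total faults: 6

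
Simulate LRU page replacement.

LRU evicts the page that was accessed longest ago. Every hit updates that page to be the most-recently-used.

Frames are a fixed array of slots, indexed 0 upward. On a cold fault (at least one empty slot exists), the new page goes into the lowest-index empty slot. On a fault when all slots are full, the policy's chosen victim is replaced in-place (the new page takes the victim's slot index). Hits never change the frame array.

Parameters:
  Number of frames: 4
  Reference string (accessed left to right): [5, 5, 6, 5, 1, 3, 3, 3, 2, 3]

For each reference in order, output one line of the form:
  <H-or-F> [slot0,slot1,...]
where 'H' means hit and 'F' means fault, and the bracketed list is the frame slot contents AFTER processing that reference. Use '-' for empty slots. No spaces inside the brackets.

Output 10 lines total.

F [5,-,-,-]
H [5,-,-,-]
F [5,6,-,-]
H [5,6,-,-]
F [5,6,1,-]
F [5,6,1,3]
H [5,6,1,3]
H [5,6,1,3]
F [5,2,1,3]
H [5,2,1,3]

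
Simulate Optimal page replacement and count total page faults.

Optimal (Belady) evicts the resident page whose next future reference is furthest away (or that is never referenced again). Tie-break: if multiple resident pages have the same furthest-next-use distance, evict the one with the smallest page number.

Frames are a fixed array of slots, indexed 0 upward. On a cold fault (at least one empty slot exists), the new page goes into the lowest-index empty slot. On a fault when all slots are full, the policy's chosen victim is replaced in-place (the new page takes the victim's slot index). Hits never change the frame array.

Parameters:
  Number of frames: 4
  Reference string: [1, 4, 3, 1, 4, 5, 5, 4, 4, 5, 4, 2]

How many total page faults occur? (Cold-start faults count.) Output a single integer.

Step 0: ref 1 → FAULT, frames=[1,-,-,-]
Step 1: ref 4 → FAULT, frames=[1,4,-,-]
Step 2: ref 3 → FAULT, frames=[1,4,3,-]
Step 3: ref 1 → HIT, frames=[1,4,3,-]
Step 4: ref 4 → HIT, frames=[1,4,3,-]
Step 5: ref 5 → FAULT, frames=[1,4,3,5]
Step 6: ref 5 → HIT, frames=[1,4,3,5]
Step 7: ref 4 → HIT, frames=[1,4,3,5]
Step 8: ref 4 → HIT, frames=[1,4,3,5]
Step 9: ref 5 → HIT, frames=[1,4,3,5]
Step 10: ref 4 → HIT, frames=[1,4,3,5]
Step 11: ref 2 → FAULT (evict 1), frames=[2,4,3,5]
Total faults: 5

Answer: 5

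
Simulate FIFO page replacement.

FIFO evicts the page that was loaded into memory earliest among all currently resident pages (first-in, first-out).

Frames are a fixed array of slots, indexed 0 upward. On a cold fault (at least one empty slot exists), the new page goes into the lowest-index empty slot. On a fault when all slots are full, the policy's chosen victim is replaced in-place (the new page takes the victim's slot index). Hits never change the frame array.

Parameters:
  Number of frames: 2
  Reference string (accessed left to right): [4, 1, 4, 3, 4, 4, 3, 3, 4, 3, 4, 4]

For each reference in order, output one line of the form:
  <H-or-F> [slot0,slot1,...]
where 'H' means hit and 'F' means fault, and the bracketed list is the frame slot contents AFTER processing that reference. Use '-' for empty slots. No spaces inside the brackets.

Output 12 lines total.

F [4,-]
F [4,1]
H [4,1]
F [3,1]
F [3,4]
H [3,4]
H [3,4]
H [3,4]
H [3,4]
H [3,4]
H [3,4]
H [3,4]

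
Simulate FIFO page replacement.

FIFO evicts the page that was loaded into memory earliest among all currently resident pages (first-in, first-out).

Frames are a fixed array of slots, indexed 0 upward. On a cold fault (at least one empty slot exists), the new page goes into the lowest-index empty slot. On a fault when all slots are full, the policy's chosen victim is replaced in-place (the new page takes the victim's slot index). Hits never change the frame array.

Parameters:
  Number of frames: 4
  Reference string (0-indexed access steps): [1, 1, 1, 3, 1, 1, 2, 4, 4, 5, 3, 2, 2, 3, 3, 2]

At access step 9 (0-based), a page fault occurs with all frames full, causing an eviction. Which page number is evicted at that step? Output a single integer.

Step 0: ref 1 -> FAULT, frames=[1,-,-,-]
Step 1: ref 1 -> HIT, frames=[1,-,-,-]
Step 2: ref 1 -> HIT, frames=[1,-,-,-]
Step 3: ref 3 -> FAULT, frames=[1,3,-,-]
Step 4: ref 1 -> HIT, frames=[1,3,-,-]
Step 5: ref 1 -> HIT, frames=[1,3,-,-]
Step 6: ref 2 -> FAULT, frames=[1,3,2,-]
Step 7: ref 4 -> FAULT, frames=[1,3,2,4]
Step 8: ref 4 -> HIT, frames=[1,3,2,4]
Step 9: ref 5 -> FAULT, evict 1, frames=[5,3,2,4]
At step 9: evicted page 1

Answer: 1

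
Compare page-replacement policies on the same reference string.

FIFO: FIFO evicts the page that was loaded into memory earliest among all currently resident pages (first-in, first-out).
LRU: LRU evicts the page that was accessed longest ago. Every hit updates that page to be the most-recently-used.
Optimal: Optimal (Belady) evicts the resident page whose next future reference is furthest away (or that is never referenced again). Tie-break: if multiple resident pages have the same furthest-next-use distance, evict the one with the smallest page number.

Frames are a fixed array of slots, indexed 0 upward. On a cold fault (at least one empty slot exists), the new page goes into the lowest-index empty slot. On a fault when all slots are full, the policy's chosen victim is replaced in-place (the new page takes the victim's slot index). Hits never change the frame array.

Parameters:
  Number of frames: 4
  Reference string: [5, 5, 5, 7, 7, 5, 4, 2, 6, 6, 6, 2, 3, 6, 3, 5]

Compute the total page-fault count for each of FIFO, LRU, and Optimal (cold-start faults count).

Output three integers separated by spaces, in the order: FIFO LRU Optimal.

Answer: 7 7 6

Derivation:
--- FIFO ---
  step 0: ref 5 -> FAULT, frames=[5,-,-,-] (faults so far: 1)
  step 1: ref 5 -> HIT, frames=[5,-,-,-] (faults so far: 1)
  step 2: ref 5 -> HIT, frames=[5,-,-,-] (faults so far: 1)
  step 3: ref 7 -> FAULT, frames=[5,7,-,-] (faults so far: 2)
  step 4: ref 7 -> HIT, frames=[5,7,-,-] (faults so far: 2)
  step 5: ref 5 -> HIT, frames=[5,7,-,-] (faults so far: 2)
  step 6: ref 4 -> FAULT, frames=[5,7,4,-] (faults so far: 3)
  step 7: ref 2 -> FAULT, frames=[5,7,4,2] (faults so far: 4)
  step 8: ref 6 -> FAULT, evict 5, frames=[6,7,4,2] (faults so far: 5)
  step 9: ref 6 -> HIT, frames=[6,7,4,2] (faults so far: 5)
  step 10: ref 6 -> HIT, frames=[6,7,4,2] (faults so far: 5)
  step 11: ref 2 -> HIT, frames=[6,7,4,2] (faults so far: 5)
  step 12: ref 3 -> FAULT, evict 7, frames=[6,3,4,2] (faults so far: 6)
  step 13: ref 6 -> HIT, frames=[6,3,4,2] (faults so far: 6)
  step 14: ref 3 -> HIT, frames=[6,3,4,2] (faults so far: 6)
  step 15: ref 5 -> FAULT, evict 4, frames=[6,3,5,2] (faults so far: 7)
  FIFO total faults: 7
--- LRU ---
  step 0: ref 5 -> FAULT, frames=[5,-,-,-] (faults so far: 1)
  step 1: ref 5 -> HIT, frames=[5,-,-,-] (faults so far: 1)
  step 2: ref 5 -> HIT, frames=[5,-,-,-] (faults so far: 1)
  step 3: ref 7 -> FAULT, frames=[5,7,-,-] (faults so far: 2)
  step 4: ref 7 -> HIT, frames=[5,7,-,-] (faults so far: 2)
  step 5: ref 5 -> HIT, frames=[5,7,-,-] (faults so far: 2)
  step 6: ref 4 -> FAULT, frames=[5,7,4,-] (faults so far: 3)
  step 7: ref 2 -> FAULT, frames=[5,7,4,2] (faults so far: 4)
  step 8: ref 6 -> FAULT, evict 7, frames=[5,6,4,2] (faults so far: 5)
  step 9: ref 6 -> HIT, frames=[5,6,4,2] (faults so far: 5)
  step 10: ref 6 -> HIT, frames=[5,6,4,2] (faults so far: 5)
  step 11: ref 2 -> HIT, frames=[5,6,4,2] (faults so far: 5)
  step 12: ref 3 -> FAULT, evict 5, frames=[3,6,4,2] (faults so far: 6)
  step 13: ref 6 -> HIT, frames=[3,6,4,2] (faults so far: 6)
  step 14: ref 3 -> HIT, frames=[3,6,4,2] (faults so far: 6)
  step 15: ref 5 -> FAULT, evict 4, frames=[3,6,5,2] (faults so far: 7)
  LRU total faults: 7
--- Optimal ---
  step 0: ref 5 -> FAULT, frames=[5,-,-,-] (faults so far: 1)
  step 1: ref 5 -> HIT, frames=[5,-,-,-] (faults so far: 1)
  step 2: ref 5 -> HIT, frames=[5,-,-,-] (faults so far: 1)
  step 3: ref 7 -> FAULT, frames=[5,7,-,-] (faults so far: 2)
  step 4: ref 7 -> HIT, frames=[5,7,-,-] (faults so far: 2)
  step 5: ref 5 -> HIT, frames=[5,7,-,-] (faults so far: 2)
  step 6: ref 4 -> FAULT, frames=[5,7,4,-] (faults so far: 3)
  step 7: ref 2 -> FAULT, frames=[5,7,4,2] (faults so far: 4)
  step 8: ref 6 -> FAULT, evict 4, frames=[5,7,6,2] (faults so far: 5)
  step 9: ref 6 -> HIT, frames=[5,7,6,2] (faults so far: 5)
  step 10: ref 6 -> HIT, frames=[5,7,6,2] (faults so far: 5)
  step 11: ref 2 -> HIT, frames=[5,7,6,2] (faults so far: 5)
  step 12: ref 3 -> FAULT, evict 2, frames=[5,7,6,3] (faults so far: 6)
  step 13: ref 6 -> HIT, frames=[5,7,6,3] (faults so far: 6)
  step 14: ref 3 -> HIT, frames=[5,7,6,3] (faults so far: 6)
  step 15: ref 5 -> HIT, frames=[5,7,6,3] (faults so far: 6)
  Optimal total faults: 6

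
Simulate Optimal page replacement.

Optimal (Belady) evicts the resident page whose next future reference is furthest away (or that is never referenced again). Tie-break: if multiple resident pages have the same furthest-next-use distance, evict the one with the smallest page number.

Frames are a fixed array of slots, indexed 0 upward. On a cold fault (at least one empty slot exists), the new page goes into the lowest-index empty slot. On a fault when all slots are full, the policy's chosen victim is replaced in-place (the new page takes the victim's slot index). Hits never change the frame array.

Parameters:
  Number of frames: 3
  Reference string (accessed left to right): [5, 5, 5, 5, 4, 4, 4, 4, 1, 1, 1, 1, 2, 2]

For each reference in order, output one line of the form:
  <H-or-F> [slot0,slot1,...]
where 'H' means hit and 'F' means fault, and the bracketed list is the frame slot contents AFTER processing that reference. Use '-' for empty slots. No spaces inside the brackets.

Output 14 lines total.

F [5,-,-]
H [5,-,-]
H [5,-,-]
H [5,-,-]
F [5,4,-]
H [5,4,-]
H [5,4,-]
H [5,4,-]
F [5,4,1]
H [5,4,1]
H [5,4,1]
H [5,4,1]
F [5,4,2]
H [5,4,2]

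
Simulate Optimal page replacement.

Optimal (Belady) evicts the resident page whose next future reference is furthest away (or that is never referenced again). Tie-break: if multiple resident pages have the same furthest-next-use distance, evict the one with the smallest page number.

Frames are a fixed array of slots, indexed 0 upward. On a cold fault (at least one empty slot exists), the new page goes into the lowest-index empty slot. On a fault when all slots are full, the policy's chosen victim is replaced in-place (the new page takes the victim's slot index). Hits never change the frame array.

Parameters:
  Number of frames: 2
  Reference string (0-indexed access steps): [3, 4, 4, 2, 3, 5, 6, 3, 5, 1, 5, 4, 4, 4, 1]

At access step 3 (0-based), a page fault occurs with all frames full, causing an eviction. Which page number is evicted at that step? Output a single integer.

Step 0: ref 3 -> FAULT, frames=[3,-]
Step 1: ref 4 -> FAULT, frames=[3,4]
Step 2: ref 4 -> HIT, frames=[3,4]
Step 3: ref 2 -> FAULT, evict 4, frames=[3,2]
At step 3: evicted page 4

Answer: 4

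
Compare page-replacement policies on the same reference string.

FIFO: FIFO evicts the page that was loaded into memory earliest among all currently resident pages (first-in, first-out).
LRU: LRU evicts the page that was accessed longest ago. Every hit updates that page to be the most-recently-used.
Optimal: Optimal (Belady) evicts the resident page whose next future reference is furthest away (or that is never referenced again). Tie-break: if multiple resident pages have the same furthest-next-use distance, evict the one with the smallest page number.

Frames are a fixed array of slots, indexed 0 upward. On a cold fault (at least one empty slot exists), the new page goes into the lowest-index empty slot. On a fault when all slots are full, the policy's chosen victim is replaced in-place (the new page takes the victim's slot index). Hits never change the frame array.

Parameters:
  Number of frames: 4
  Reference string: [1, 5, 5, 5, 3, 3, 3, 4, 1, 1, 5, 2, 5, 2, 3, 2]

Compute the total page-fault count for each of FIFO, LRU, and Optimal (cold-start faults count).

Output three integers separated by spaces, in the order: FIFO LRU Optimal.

Answer: 5 6 5

Derivation:
--- FIFO ---
  step 0: ref 1 -> FAULT, frames=[1,-,-,-] (faults so far: 1)
  step 1: ref 5 -> FAULT, frames=[1,5,-,-] (faults so far: 2)
  step 2: ref 5 -> HIT, frames=[1,5,-,-] (faults so far: 2)
  step 3: ref 5 -> HIT, frames=[1,5,-,-] (faults so far: 2)
  step 4: ref 3 -> FAULT, frames=[1,5,3,-] (faults so far: 3)
  step 5: ref 3 -> HIT, frames=[1,5,3,-] (faults so far: 3)
  step 6: ref 3 -> HIT, frames=[1,5,3,-] (faults so far: 3)
  step 7: ref 4 -> FAULT, frames=[1,5,3,4] (faults so far: 4)
  step 8: ref 1 -> HIT, frames=[1,5,3,4] (faults so far: 4)
  step 9: ref 1 -> HIT, frames=[1,5,3,4] (faults so far: 4)
  step 10: ref 5 -> HIT, frames=[1,5,3,4] (faults so far: 4)
  step 11: ref 2 -> FAULT, evict 1, frames=[2,5,3,4] (faults so far: 5)
  step 12: ref 5 -> HIT, frames=[2,5,3,4] (faults so far: 5)
  step 13: ref 2 -> HIT, frames=[2,5,3,4] (faults so far: 5)
  step 14: ref 3 -> HIT, frames=[2,5,3,4] (faults so far: 5)
  step 15: ref 2 -> HIT, frames=[2,5,3,4] (faults so far: 5)
  FIFO total faults: 5
--- LRU ---
  step 0: ref 1 -> FAULT, frames=[1,-,-,-] (faults so far: 1)
  step 1: ref 5 -> FAULT, frames=[1,5,-,-] (faults so far: 2)
  step 2: ref 5 -> HIT, frames=[1,5,-,-] (faults so far: 2)
  step 3: ref 5 -> HIT, frames=[1,5,-,-] (faults so far: 2)
  step 4: ref 3 -> FAULT, frames=[1,5,3,-] (faults so far: 3)
  step 5: ref 3 -> HIT, frames=[1,5,3,-] (faults so far: 3)
  step 6: ref 3 -> HIT, frames=[1,5,3,-] (faults so far: 3)
  step 7: ref 4 -> FAULT, frames=[1,5,3,4] (faults so far: 4)
  step 8: ref 1 -> HIT, frames=[1,5,3,4] (faults so far: 4)
  step 9: ref 1 -> HIT, frames=[1,5,3,4] (faults so far: 4)
  step 10: ref 5 -> HIT, frames=[1,5,3,4] (faults so far: 4)
  step 11: ref 2 -> FAULT, evict 3, frames=[1,5,2,4] (faults so far: 5)
  step 12: ref 5 -> HIT, frames=[1,5,2,4] (faults so far: 5)
  step 13: ref 2 -> HIT, frames=[1,5,2,4] (faults so far: 5)
  step 14: ref 3 -> FAULT, evict 4, frames=[1,5,2,3] (faults so far: 6)
  step 15: ref 2 -> HIT, frames=[1,5,2,3] (faults so far: 6)
  LRU total faults: 6
--- Optimal ---
  step 0: ref 1 -> FAULT, frames=[1,-,-,-] (faults so far: 1)
  step 1: ref 5 -> FAULT, frames=[1,5,-,-] (faults so far: 2)
  step 2: ref 5 -> HIT, frames=[1,5,-,-] (faults so far: 2)
  step 3: ref 5 -> HIT, frames=[1,5,-,-] (faults so far: 2)
  step 4: ref 3 -> FAULT, frames=[1,5,3,-] (faults so far: 3)
  step 5: ref 3 -> HIT, frames=[1,5,3,-] (faults so far: 3)
  step 6: ref 3 -> HIT, frames=[1,5,3,-] (faults so far: 3)
  step 7: ref 4 -> FAULT, frames=[1,5,3,4] (faults so far: 4)
  step 8: ref 1 -> HIT, frames=[1,5,3,4] (faults so far: 4)
  step 9: ref 1 -> HIT, frames=[1,5,3,4] (faults so far: 4)
  step 10: ref 5 -> HIT, frames=[1,5,3,4] (faults so far: 4)
  step 11: ref 2 -> FAULT, evict 1, frames=[2,5,3,4] (faults so far: 5)
  step 12: ref 5 -> HIT, frames=[2,5,3,4] (faults so far: 5)
  step 13: ref 2 -> HIT, frames=[2,5,3,4] (faults so far: 5)
  step 14: ref 3 -> HIT, frames=[2,5,3,4] (faults so far: 5)
  step 15: ref 2 -> HIT, frames=[2,5,3,4] (faults so far: 5)
  Optimal total faults: 5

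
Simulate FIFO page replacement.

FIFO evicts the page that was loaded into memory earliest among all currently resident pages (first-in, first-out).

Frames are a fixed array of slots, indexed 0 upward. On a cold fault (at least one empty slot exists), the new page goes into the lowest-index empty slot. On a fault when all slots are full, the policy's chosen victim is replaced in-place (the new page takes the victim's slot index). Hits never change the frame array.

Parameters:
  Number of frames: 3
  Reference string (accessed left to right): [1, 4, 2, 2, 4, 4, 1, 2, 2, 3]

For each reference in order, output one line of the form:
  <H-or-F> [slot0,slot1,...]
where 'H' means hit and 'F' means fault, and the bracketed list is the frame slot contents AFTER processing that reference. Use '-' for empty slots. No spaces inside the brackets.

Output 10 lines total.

F [1,-,-]
F [1,4,-]
F [1,4,2]
H [1,4,2]
H [1,4,2]
H [1,4,2]
H [1,4,2]
H [1,4,2]
H [1,4,2]
F [3,4,2]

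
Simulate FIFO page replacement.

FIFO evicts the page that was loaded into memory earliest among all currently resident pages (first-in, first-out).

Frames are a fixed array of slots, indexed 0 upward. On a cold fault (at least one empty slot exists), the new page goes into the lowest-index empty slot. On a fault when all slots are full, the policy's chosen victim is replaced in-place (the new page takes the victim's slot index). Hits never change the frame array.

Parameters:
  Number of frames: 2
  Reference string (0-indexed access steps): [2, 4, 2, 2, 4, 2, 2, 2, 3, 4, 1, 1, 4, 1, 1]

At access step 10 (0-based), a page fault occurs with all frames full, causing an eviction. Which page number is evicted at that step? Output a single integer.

Step 0: ref 2 -> FAULT, frames=[2,-]
Step 1: ref 4 -> FAULT, frames=[2,4]
Step 2: ref 2 -> HIT, frames=[2,4]
Step 3: ref 2 -> HIT, frames=[2,4]
Step 4: ref 4 -> HIT, frames=[2,4]
Step 5: ref 2 -> HIT, frames=[2,4]
Step 6: ref 2 -> HIT, frames=[2,4]
Step 7: ref 2 -> HIT, frames=[2,4]
Step 8: ref 3 -> FAULT, evict 2, frames=[3,4]
Step 9: ref 4 -> HIT, frames=[3,4]
Step 10: ref 1 -> FAULT, evict 4, frames=[3,1]
At step 10: evicted page 4

Answer: 4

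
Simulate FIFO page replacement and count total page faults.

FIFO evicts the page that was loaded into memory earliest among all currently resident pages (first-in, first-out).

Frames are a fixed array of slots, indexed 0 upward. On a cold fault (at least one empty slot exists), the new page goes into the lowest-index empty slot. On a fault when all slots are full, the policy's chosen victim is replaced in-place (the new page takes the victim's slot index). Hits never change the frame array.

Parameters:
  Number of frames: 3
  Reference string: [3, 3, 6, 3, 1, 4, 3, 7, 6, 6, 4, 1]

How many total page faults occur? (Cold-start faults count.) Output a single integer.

Step 0: ref 3 → FAULT, frames=[3,-,-]
Step 1: ref 3 → HIT, frames=[3,-,-]
Step 2: ref 6 → FAULT, frames=[3,6,-]
Step 3: ref 3 → HIT, frames=[3,6,-]
Step 4: ref 1 → FAULT, frames=[3,6,1]
Step 5: ref 4 → FAULT (evict 3), frames=[4,6,1]
Step 6: ref 3 → FAULT (evict 6), frames=[4,3,1]
Step 7: ref 7 → FAULT (evict 1), frames=[4,3,7]
Step 8: ref 6 → FAULT (evict 4), frames=[6,3,7]
Step 9: ref 6 → HIT, frames=[6,3,7]
Step 10: ref 4 → FAULT (evict 3), frames=[6,4,7]
Step 11: ref 1 → FAULT (evict 7), frames=[6,4,1]
Total faults: 9

Answer: 9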